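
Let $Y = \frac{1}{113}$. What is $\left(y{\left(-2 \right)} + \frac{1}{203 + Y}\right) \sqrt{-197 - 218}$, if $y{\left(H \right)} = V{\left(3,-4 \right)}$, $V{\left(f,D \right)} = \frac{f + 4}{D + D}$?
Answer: $- \frac{39919 i \sqrt{415}}{45880} \approx - 17.725 i$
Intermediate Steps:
$V{\left(f,D \right)} = \frac{4 + f}{2 D}$
$y{\left(H \right)} = - \frac{7}{8}$ ($y{\left(H \right)} = \frac{4 + 3}{2 \left(-4\right)} = \frac{1}{2} \left(- \frac{1}{4}\right) 7 = - \frac{7}{8}$)
$Y = \frac{1}{113} \approx 0.0088496$
$\left(y{\left(-2 \right)} + \frac{1}{203 + Y}\right) \sqrt{-197 - 218} = \left(- \frac{7}{8} + \frac{1}{203 + \frac{1}{113}}\right) \sqrt{-197 - 218} = \left(- \frac{7}{8} + \frac{1}{\frac{22940}{113}}\right) \sqrt{-415} = \left(- \frac{7}{8} + \frac{113}{22940}\right) i \sqrt{415} = - \frac{39919 i \sqrt{415}}{45880}$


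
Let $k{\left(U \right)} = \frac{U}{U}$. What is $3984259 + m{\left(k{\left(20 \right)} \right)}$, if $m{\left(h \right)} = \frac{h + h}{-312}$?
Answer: $\frac{621544403}{156} \approx 3.9843 \cdot 10^{6}$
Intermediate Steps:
$k{\left(U \right)} = 1$
$m{\left(h \right)} = - \frac{h}{156}$ ($m{\left(h \right)} = 2 h \left(- \frac{1}{312}\right) = - \frac{h}{156}$)
$3984259 + m{\left(k{\left(20 \right)} \right)} = 3984259 - \frac{1}{156} = \frac{621544403}{156}$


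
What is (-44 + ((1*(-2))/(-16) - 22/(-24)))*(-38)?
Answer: 19589/12 ≈ 1632.4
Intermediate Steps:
(-44 + ((1*(-2))/(-16) - 22/(-24)))*(-38) = (-44 + (-2*(-1/16) - 22*(-1/24)))*(-38) = (-44 + (⅛ + 11/12))*(-38) = (-44 + 25/24)*(-38) = -1031/24*(-38) = 19589/12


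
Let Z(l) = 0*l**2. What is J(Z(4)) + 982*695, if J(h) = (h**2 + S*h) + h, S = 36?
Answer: 682490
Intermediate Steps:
Z(l) = 0
J(h) = h**2 + 37*h (J(h) = (h**2 + 36*h) + h = h**2 + 37*h)
J(Z(4)) + 982*695 = 0*(37 + 0) + 982*695 = 0*37 + 682490 = 0 + 682490 = 682490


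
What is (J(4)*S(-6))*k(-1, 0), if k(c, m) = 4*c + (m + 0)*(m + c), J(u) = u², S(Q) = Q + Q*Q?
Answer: -1920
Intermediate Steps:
S(Q) = Q + Q²
k(c, m) = 4*c + m*(c + m)
(J(4)*S(-6))*k(-1, 0) = (4²*(-6*(1 - 6)))*(0² + 4*(-1) - 1*0) = (16*(-6*(-5)))*(0 - 4 + 0) = (16*30)*(-4) = 480*(-4) = -1920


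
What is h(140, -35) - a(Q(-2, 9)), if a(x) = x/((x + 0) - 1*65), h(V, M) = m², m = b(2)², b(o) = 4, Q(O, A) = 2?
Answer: 16130/63 ≈ 256.03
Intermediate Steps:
m = 16 (m = 4² = 16)
h(V, M) = 256 (h(V, M) = 16² = 256)
a(x) = x/(-65 + x) (a(x) = x/(x - 65) = x/(-65 + x))
h(140, -35) - a(Q(-2, 9)) = 256 - 2/(-65 + 2) = 256 - 2/(-63) = 256 - 2*(-1)/63 = 256 - 1*(-2/63) = 256 + 2/63 = 16130/63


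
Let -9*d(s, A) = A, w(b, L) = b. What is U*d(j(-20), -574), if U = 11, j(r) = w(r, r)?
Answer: 6314/9 ≈ 701.56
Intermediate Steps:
j(r) = r
d(s, A) = -A/9
U*d(j(-20), -574) = 11*(-1/9*(-574)) = 11*(574/9) = 6314/9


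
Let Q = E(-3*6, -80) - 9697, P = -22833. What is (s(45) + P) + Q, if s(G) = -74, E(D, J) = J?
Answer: -32684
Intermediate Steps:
Q = -9777 (Q = -80 - 9697 = -9777)
(s(45) + P) + Q = (-74 - 22833) - 9777 = -22907 - 9777 = -32684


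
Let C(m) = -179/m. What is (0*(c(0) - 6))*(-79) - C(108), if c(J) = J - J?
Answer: 179/108 ≈ 1.6574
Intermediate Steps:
c(J) = 0
(0*(c(0) - 6))*(-79) - C(108) = (0*(0 - 6))*(-79) - (-179)/108 = (0*(-6))*(-79) - (-179)/108 = 0*(-79) - 1*(-179/108) = 0 + 179/108 = 179/108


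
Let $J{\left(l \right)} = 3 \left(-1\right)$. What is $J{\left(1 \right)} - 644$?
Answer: $-647$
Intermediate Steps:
$J{\left(l \right)} = -3$
$J{\left(1 \right)} - 644 = -3 - 644 = -647$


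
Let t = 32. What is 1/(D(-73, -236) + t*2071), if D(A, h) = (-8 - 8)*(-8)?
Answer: 1/66400 ≈ 1.5060e-5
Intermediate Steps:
D(A, h) = 128 (D(A, h) = -16*(-8) = 128)
1/(D(-73, -236) + t*2071) = 1/(128 + 32*2071) = 1/(128 + 66272) = 1/66400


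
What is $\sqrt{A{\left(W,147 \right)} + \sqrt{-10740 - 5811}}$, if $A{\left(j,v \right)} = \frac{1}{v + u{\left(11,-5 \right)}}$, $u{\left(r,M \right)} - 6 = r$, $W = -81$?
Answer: $\frac{\sqrt{41 + 20172 i \sqrt{1839}}}{82} \approx 8.0205 + 8.0201 i$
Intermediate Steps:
$u{\left(r,M \right)} = 6 + r$
$A{\left(j,v \right)} = \frac{1}{17 + v}$ ($A{\left(j,v \right)} = \frac{1}{v + \left(6 + 11\right)} = \frac{1}{v + 17} = \frac{1}{17 + v}$)
$\sqrt{A{\left(W,147 \right)} + \sqrt{-10740 - 5811}} = \sqrt{\frac{1}{17 + 147} + \sqrt{-10740 - 5811}} = \sqrt{\frac{1}{164} + \sqrt{-16551}} = \sqrt{\frac{1}{164} + 3 i \sqrt{1839}}$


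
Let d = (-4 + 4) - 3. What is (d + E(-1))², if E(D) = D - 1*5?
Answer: 81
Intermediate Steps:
d = -3 (d = 0 - 3 = -3)
E(D) = -5 + D (E(D) = D - 5 = -5 + D)
(d + E(-1))² = (-3 + (-5 - 1))² = (-3 - 6)² = (-9)² = 81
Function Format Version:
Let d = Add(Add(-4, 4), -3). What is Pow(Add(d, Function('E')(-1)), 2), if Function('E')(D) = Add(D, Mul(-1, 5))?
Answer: 81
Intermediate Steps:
d = -3 (d = Add(0, -3) = -3)
Function('E')(D) = Add(-5, D) (Function('E')(D) = Add(D, -5) = Add(-5, D))
Pow(Add(d, Function('E')(-1)), 2) = Pow(Add(-3, Add(-5, -1)), 2) = Pow(Add(-3, -6), 2) = Pow(-9, 2) = 81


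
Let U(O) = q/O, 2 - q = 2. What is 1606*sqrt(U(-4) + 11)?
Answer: 1606*sqrt(11) ≈ 5326.5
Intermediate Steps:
q = 0 (q = 2 - 1*2 = 2 - 2 = 0)
U(O) = 0 (U(O) = 0/O = 0)
1606*sqrt(U(-4) + 11) = 1606*sqrt(0 + 11) = 1606*sqrt(11)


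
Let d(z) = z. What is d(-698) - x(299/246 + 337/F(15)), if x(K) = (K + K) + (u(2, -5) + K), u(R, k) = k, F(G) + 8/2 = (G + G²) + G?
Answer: -14421277/20582 ≈ -700.67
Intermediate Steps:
F(G) = -4 + G² + 2*G (F(G) = -4 + ((G + G²) + G) = -4 + (G² + 2*G) = -4 + G² + 2*G)
x(K) = -5 + 3*K (x(K) = (K + K) + (-5 + K) = 2*K + (-5 + K) = -5 + 3*K)
d(-698) - x(299/246 + 337/F(15)) = -698 - (-5 + 3*(299/246 + 337/(-4 + 15² + 2*15))) = -698 - (-5 + 3*(299*(1/246) + 337/(-4 + 225 + 30))) = -698 - (-5 + 3*(299/246 + 337/251)) = -698 - (-5 + 3*(157951/61746)) = -698 - (-5 + 157951/20582) = -698 - 1*55041/20582 = -698 - 55041/20582 = -14421277/20582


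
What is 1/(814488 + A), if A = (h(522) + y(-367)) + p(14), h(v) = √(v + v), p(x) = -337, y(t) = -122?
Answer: 271343/220881070599 - 2*√29/220881070599 ≈ 1.2284e-6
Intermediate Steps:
h(v) = √2*√v (h(v) = √(2*v) = √2*√v)
A = -459 + 6*√29 (A = (√2*√522 - 122) - 337 = (√2*(3*√58) - 122) - 337 = (6*√29 - 122) - 337 = (-122 + 6*√29) - 337 = -459 + 6*√29 ≈ -426.69)
1/(814488 + A) = 1/(814488 + (-459 + 6*√29)) = 1/(814029 + 6*√29)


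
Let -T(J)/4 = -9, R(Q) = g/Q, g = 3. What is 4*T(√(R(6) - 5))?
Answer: 144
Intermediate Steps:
R(Q) = 3/Q
T(J) = 36 (T(J) = -4*(-9) = 36)
4*T(√(R(6) - 5)) = 4*36 = 144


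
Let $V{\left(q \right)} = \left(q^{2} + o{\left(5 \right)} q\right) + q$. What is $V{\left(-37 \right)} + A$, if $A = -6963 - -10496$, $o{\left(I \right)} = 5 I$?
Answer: $3940$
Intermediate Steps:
$A = 3533$ ($A = -6963 + 10496 = 3533$)
$V{\left(q \right)} = q^{2} + 26 q$ ($V{\left(q \right)} = \left(q^{2} + 5 \cdot 5 q\right) + q = \left(q^{2} + 25 q\right) + q = q^{2} + 26 q$)
$V{\left(-37 \right)} + A = - 37 \left(26 - 37\right) + 3533 = \left(-37\right) \left(-11\right) + 3533 = 407 + 3533 = 3940$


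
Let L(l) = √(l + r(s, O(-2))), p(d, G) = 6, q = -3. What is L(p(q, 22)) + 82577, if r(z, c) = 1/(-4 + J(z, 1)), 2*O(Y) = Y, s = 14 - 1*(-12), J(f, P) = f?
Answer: 82577 + √2926/22 ≈ 82580.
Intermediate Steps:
s = 26 (s = 14 + 12 = 26)
O(Y) = Y/2
r(z, c) = 1/(-4 + z)
L(l) = √(1/22 + l) (L(l) = √(l + 1/(-4 + 26)) = √(l + 1/22) = √(1/22 + l))
L(p(q, 22)) + 82577 = √(22 + 484*6)/22 + 82577 = √(22 + 2904)/22 + 82577 = √2926/22 + 82577 = 82577 + √2926/22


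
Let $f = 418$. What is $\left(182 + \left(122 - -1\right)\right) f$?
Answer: $127490$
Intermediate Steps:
$\left(182 + \left(122 - -1\right)\right) f = \left(182 + \left(122 - -1\right)\right) 418 = \left(182 + \left(122 + 1\right)\right) 418 = \left(182 + 123\right) 418 = 305 \cdot 418 = 127490$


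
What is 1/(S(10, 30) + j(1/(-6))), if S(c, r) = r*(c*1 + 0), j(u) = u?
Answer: 6/1799 ≈ 0.0033352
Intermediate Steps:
S(c, r) = c*r (S(c, r) = r*(c + 0) = r*c = c*r)
1/(S(10, 30) + j(1/(-6))) = 1/(10*30 + 1/(-6)) = 1/(300 - ⅙) = 1/(1799/6) = 6/1799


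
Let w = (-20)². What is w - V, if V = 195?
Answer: 205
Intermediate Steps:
w = 400
w - V = 400 - 1*195 = 400 - 195 = 205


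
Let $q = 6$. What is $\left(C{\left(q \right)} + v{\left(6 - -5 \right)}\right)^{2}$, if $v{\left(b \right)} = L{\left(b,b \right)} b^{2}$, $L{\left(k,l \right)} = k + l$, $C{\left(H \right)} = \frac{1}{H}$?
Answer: $\frac{255136729}{36} \approx 7.0871 \cdot 10^{6}$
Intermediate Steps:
$v{\left(b \right)} = 2 b^{3}$ ($v{\left(b \right)} = \left(b + b\right) b^{2} = 2 b b^{2} = 2 b^{3}$)
$\left(C{\left(q \right)} + v{\left(6 - -5 \right)}\right)^{2} = \left(\frac{1}{6} + 2 \left(6 - -5\right)^{3}\right)^{2} = \left(\frac{1}{6} + 2 \left(6 + 5\right)^{3}\right)^{2} = \left(\frac{1}{6} + 2 \cdot 11^{3}\right)^{2} = \left(\frac{1}{6} + 2 \cdot 1331\right)^{2} = \left(\frac{1}{6} + 2662\right)^{2} = \left(\frac{15973}{6}\right)^{2} = \frac{255136729}{36}$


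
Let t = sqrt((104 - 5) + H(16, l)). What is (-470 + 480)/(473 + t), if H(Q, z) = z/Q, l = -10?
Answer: 7568/357809 - 4*sqrt(1574)/357809 ≈ 0.020707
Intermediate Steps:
t = sqrt(1574)/4 (t = sqrt((104 - 5) - 10/16) = sqrt(99 - 10*1/16) = sqrt(99 - 5/8) = sqrt(787/8) = sqrt(1574)/4 ≈ 9.9184)
(-470 + 480)/(473 + t) = (-470 + 480)/(473 + sqrt(1574)/4) = 10/(473 + sqrt(1574)/4)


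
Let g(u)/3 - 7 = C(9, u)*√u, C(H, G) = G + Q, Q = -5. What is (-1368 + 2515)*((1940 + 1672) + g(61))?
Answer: 4167051 + 192696*√61 ≈ 5.6721e+6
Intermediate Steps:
C(H, G) = -5 + G (C(H, G) = G - 5 = -5 + G)
g(u) = 21 + 3*√u*(-5 + u) (g(u) = 21 + 3*((-5 + u)*√u) = 21 + 3*(√u*(-5 + u)) = 21 + 3*√u*(-5 + u))
(-1368 + 2515)*((1940 + 1672) + g(61)) = (-1368 + 2515)*((1940 + 1672) + (21 + 3*√61*(-5 + 61))) = 1147*(3612 + (21 + 3*√61*56)) = 1147*(3612 + (21 + 168*√61)) = 1147*(3633 + 168*√61) = 4167051 + 192696*√61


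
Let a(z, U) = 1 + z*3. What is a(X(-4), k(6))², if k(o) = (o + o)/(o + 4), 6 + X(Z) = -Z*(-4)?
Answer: 4225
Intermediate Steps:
X(Z) = -6 + 4*Z (X(Z) = -6 - Z*(-4) = -6 + 4*Z)
k(o) = 2*o/(4 + o) (k(o) = (2*o)/(4 + o) = 2*o/(4 + o))
a(z, U) = 1 + 3*z
a(X(-4), k(6))² = (1 + 3*(-6 + 4*(-4)))² = (1 + 3*(-6 - 16))² = (1 + 3*(-22))² = (1 - 66)² = (-65)² = 4225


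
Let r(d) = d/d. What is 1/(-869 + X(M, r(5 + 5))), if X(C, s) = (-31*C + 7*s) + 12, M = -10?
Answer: -1/540 ≈ -0.0018519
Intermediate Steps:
r(d) = 1
X(C, s) = 12 - 31*C + 7*s
1/(-869 + X(M, r(5 + 5))) = 1/(-869 + (12 - 31*(-10) + 7*1)) = 1/(-869 + (12 + 310 + 7)) = 1/(-869 + 329) = 1/(-540) = -1/540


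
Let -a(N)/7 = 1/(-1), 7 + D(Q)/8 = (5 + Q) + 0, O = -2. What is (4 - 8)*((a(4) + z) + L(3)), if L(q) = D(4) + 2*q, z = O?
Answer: -108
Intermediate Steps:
z = -2
D(Q) = -16 + 8*Q (D(Q) = -56 + 8*((5 + Q) + 0) = -56 + 8*(5 + Q) = -56 + (40 + 8*Q) = -16 + 8*Q)
a(N) = 7 (a(N) = -7/(-1) = -7*(-1) = 7)
L(q) = 16 + 2*q (L(q) = (-16 + 8*4) + 2*q = (-16 + 32) + 2*q = 16 + 2*q)
(4 - 8)*((a(4) + z) + L(3)) = (4 - 8)*((7 - 2) + (16 + 2*3)) = -4*(5 + (16 + 6)) = -4*(5 + 22) = -4*27 = -108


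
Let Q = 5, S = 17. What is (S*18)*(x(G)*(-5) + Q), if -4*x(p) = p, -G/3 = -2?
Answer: 3825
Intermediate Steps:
G = 6 (G = -3*(-2) = 6)
x(p) = -p/4
(S*18)*(x(G)*(-5) + Q) = (17*18)*(-¼*6*(-5) + 5) = 306*(-3/2*(-5) + 5) = 306*(15/2 + 5) = 306*(25/2) = 3825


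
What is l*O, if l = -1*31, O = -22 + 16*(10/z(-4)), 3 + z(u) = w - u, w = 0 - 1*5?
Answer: 1922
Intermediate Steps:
w = -5 (w = 0 - 5 = -5)
z(u) = -8 - u (z(u) = -3 + (-5 - u) = -8 - u)
O = -62 (O = -22 + 16*(10/(-8 - 1*(-4))) = -22 + 16*(10/(-8 + 4)) = -22 + 16*(10/(-4)) = -22 + 16*(10*(-1/4)) = -22 + 16*(-5/2) = -22 - 40 = -62)
l = -31
l*O = -31*(-62) = 1922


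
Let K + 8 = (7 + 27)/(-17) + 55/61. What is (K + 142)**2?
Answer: 65723449/3721 ≈ 17663.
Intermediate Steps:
K = -555/61 (K = -8 + ((7 + 27)/(-17) + 55/61) = -8 + (34*(-1/17) + 55*(1/61)) = -8 + (-2 + 55/61) = -8 - 67/61 = -555/61 ≈ -9.0984)
(K + 142)**2 = (-555/61 + 142)**2 = (8107/61)**2 = 65723449/3721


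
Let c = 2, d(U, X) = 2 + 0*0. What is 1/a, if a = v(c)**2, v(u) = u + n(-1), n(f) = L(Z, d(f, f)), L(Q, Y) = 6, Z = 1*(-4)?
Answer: 1/64 ≈ 0.015625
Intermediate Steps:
d(U, X) = 2 (d(U, X) = 2 + 0 = 2)
Z = -4
n(f) = 6
v(u) = 6 + u (v(u) = u + 6 = 6 + u)
a = 64 (a = (6 + 2)**2 = 8**2 = 64)
1/a = 1/64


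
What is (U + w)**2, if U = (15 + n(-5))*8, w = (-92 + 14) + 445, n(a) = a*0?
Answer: 237169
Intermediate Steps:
n(a) = 0
w = 367 (w = -78 + 445 = 367)
U = 120 (U = (15 + 0)*8 = 15*8 = 120)
(U + w)**2 = (120 + 367)**2 = 487**2 = 237169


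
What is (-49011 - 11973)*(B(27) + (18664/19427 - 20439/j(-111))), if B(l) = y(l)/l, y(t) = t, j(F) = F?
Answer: -8157556349712/718799 ≈ -1.1349e+7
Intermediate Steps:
B(l) = 1 (B(l) = l/l = 1)
(-49011 - 11973)*(B(27) + (18664/19427 - 20439/j(-111))) = (-49011 - 11973)*(1 + (18664/19427 - 20439/(-111))) = -60984*(1 + (18664*(1/19427) - 20439*(-1/111))) = -60984*(1 + (18664/19427 + 6813/37)) = -60984*(1 + 133046719/718799) = -60984*133765518/718799 = -8157556349712/718799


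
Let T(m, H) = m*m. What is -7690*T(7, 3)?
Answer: -376810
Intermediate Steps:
T(m, H) = m²
-7690*T(7, 3) = -7690*7² = -7690*49 = -376810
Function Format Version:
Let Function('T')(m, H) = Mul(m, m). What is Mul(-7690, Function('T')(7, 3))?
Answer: -376810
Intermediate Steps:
Function('T')(m, H) = Pow(m, 2)
Mul(-7690, Function('T')(7, 3)) = Mul(-7690, Pow(7, 2)) = Mul(-7690, 49) = -376810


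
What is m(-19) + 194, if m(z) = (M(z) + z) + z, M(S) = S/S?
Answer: 157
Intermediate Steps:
M(S) = 1
m(z) = 1 + 2*z (m(z) = (1 + z) + z = 1 + 2*z)
m(-19) + 194 = (1 + 2*(-19)) + 194 = (1 - 38) + 194 = -37 + 194 = 157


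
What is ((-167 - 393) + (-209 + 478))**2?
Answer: 84681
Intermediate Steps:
((-167 - 393) + (-209 + 478))**2 = (-560 + 269)**2 = (-291)**2 = 84681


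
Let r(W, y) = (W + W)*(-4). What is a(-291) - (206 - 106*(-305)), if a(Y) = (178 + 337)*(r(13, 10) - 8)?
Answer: -90216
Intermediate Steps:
r(W, y) = -8*W (r(W, y) = (2*W)*(-4) = -8*W)
a(Y) = -57680 (a(Y) = (178 + 337)*(-8*13 - 8) = 515*(-104 - 8) = 515*(-112) = -57680)
a(-291) - (206 - 106*(-305)) = -57680 - (206 - 106*(-305)) = -57680 - (206 + 32330) = -57680 - 1*32536 = -57680 - 32536 = -90216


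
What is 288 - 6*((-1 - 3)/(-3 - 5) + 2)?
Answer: 273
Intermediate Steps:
288 - 6*((-1 - 3)/(-3 - 5) + 2) = 288 - 6*(-4/(-8) + 2) = 288 - 6*(-4*(-⅛) + 2) = 288 - 6*(½ + 2) = 288 - 6*5/2 = 288 - 1*15 = 288 - 15 = 273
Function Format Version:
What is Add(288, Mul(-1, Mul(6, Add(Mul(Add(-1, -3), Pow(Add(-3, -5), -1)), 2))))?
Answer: 273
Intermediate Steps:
Add(288, Mul(-1, Mul(6, Add(Mul(Add(-1, -3), Pow(Add(-3, -5), -1)), 2)))) = Add(288, Mul(-1, Mul(6, Add(Mul(-4, Pow(-8, -1)), 2)))) = Add(288, Mul(-1, Mul(6, Add(Mul(-4, Rational(-1, 8)), 2)))) = Add(288, Mul(-1, Mul(6, Add(Rational(1, 2), 2)))) = Add(288, Mul(-1, Mul(6, Rational(5, 2)))) = Add(288, Mul(-1, 15)) = Add(288, -15) = 273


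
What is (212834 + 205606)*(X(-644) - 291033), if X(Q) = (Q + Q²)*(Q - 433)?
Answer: -186736430877480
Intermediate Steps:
X(Q) = (-433 + Q)*(Q + Q²) (X(Q) = (Q + Q²)*(-433 + Q) = (-433 + Q)*(Q + Q²))
(212834 + 205606)*(X(-644) - 291033) = (212834 + 205606)*(-644*(-433 + (-644)² - 432*(-644)) - 291033) = 418440*(-644*(-433 + 414736 + 278208) - 291033) = 418440*(-644*692511 - 291033) = 418440*(-445977084 - 291033) = 418440*(-446268117) = -186736430877480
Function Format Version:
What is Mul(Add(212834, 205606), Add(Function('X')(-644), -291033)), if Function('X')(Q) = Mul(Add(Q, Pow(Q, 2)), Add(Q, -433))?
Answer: -186736430877480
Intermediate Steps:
Function('X')(Q) = Mul(Add(-433, Q), Add(Q, Pow(Q, 2))) (Function('X')(Q) = Mul(Add(Q, Pow(Q, 2)), Add(-433, Q)) = Mul(Add(-433, Q), Add(Q, Pow(Q, 2))))
Mul(Add(212834, 205606), Add(Function('X')(-644), -291033)) = Mul(Add(212834, 205606), Add(Mul(-644, Add(-433, Pow(-644, 2), Mul(-432, -644))), -291033)) = Mul(418440, Add(Mul(-644, Add(-433, 414736, 278208)), -291033)) = Mul(418440, Add(Mul(-644, 692511), -291033)) = Mul(418440, Add(-445977084, -291033)) = Mul(418440, -446268117) = -186736430877480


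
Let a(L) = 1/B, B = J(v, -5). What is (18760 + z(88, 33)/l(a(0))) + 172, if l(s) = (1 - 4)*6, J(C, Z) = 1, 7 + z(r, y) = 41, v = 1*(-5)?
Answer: 170371/9 ≈ 18930.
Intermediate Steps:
v = -5
z(r, y) = 34 (z(r, y) = -7 + 41 = 34)
B = 1
a(L) = 1 (a(L) = 1/1 = 1)
l(s) = -18 (l(s) = -3*6 = -18)
(18760 + z(88, 33)/l(a(0))) + 172 = (18760 + 34/(-18)) + 172 = (18760 + 34*(-1/18)) + 172 = (18760 - 17/9) + 172 = 168823/9 + 172 = 170371/9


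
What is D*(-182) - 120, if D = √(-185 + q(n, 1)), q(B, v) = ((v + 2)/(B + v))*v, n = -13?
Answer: -120 - 91*I*√741 ≈ -120.0 - 2477.1*I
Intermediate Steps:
q(B, v) = v*(2 + v)/(B + v) (q(B, v) = ((2 + v)/(B + v))*v = v*(2 + v)/(B + v))
D = I*√741/2 (D = √(-185 + 1*(2 + 1)/(-13 + 1)) = √(-185 + 1*3/(-12)) = √(-185 + 1*(-1/12)*3) = √(-185 - ¼) = √(-741/4) = I*√741/2 ≈ 13.611*I)
D*(-182) - 120 = (I*√741/2)*(-182) - 120 = -91*I*√741 - 120 = -120 - 91*I*√741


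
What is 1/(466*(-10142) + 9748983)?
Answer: 1/5022811 ≈ 1.9909e-7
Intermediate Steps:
1/(466*(-10142) + 9748983) = 1/(-4726172 + 9748983) = 1/5022811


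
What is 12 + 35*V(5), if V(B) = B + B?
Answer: 362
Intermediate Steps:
V(B) = 2*B
12 + 35*V(5) = 12 + 35*(2*5) = 12 + 35*10 = 12 + 350 = 362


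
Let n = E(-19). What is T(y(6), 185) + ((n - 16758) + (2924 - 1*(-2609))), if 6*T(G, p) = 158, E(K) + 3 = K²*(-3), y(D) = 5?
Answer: -36854/3 ≈ -12285.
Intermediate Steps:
E(K) = -3 - 3*K² (E(K) = -3 + K²*(-3) = -3 - 3*K²)
T(G, p) = 79/3 (T(G, p) = (⅙)*158 = 79/3)
n = -1086 (n = -3 - 3*(-19)² = -3 - 3*361 = -3 - 1083 = -1086)
T(y(6), 185) + ((n - 16758) + (2924 - 1*(-2609))) = 79/3 + ((-1086 - 16758) + (2924 - 1*(-2609))) = 79/3 + (-17844 + (2924 + 2609)) = 79/3 + (-17844 + 5533) = 79/3 - 12311 = -36854/3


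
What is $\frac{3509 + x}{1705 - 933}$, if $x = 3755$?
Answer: $\frac{1816}{193} \approx 9.4093$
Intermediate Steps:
$\frac{3509 + x}{1705 - 933} = \frac{3509 + 3755}{1705 - 933} = \frac{7264}{772} = 7264 \cdot \frac{1}{772} = \frac{1816}{193}$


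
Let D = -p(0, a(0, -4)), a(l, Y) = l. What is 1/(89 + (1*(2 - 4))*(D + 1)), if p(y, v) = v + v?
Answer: 1/87 ≈ 0.011494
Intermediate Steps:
p(y, v) = 2*v
D = 0 (D = -2*0 = -1*0 = 0)
1/(89 + (1*(2 - 4))*(D + 1)) = 1/(89 + (1*(2 - 4))*(0 + 1)) = 1/(89 + (1*(-2))*1) = 1/(89 - 2*1) = 1/(89 - 2) = 1/87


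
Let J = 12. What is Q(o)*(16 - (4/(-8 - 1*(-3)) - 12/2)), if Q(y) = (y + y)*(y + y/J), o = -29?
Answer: 207727/5 ≈ 41545.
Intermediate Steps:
Q(y) = 13*y²/6 (Q(y) = (y + y)*(y + y/12) = (2*y)*(y + y*(1/12)) = (2*y)*(y + y/12) = (2*y)*(13*y/12) = 13*y²/6)
Q(o)*(16 - (4/(-8 - 1*(-3)) - 12/2)) = ((13/6)*(-29)²)*(16 - (4/(-8 - 1*(-3)) - 12/2)) = ((13/6)*841)*(16 - (4/(-8 + 3) - 12*½)) = 10933*(16 - (4/(-5) - 6))/6 = 10933*(16 - (4*(-⅕) - 6))/6 = 10933*(16 - (-⅘ - 6))/6 = 10933*(16 - 1*(-34/5))/6 = 10933*(16 + 34/5)/6 = (10933/6)*(114/5) = 207727/5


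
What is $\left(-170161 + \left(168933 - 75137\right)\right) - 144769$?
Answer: $-221134$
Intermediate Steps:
$\left(-170161 + \left(168933 - 75137\right)\right) - 144769 = \left(-170161 + 93796\right) - 144769 = -76365 - 144769 = -221134$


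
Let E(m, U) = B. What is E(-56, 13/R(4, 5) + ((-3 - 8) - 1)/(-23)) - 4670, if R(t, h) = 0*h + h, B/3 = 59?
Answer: -4493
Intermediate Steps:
B = 177 (B = 3*59 = 177)
R(t, h) = h (R(t, h) = 0 + h = h)
E(m, U) = 177
E(-56, 13/R(4, 5) + ((-3 - 8) - 1)/(-23)) - 4670 = 177 - 4670 = -4493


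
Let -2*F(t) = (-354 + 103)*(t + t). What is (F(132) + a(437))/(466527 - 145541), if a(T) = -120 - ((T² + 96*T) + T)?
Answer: -100173/160493 ≈ -0.62416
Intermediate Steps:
F(t) = 251*t (F(t) = -(-354 + 103)*(t + t)/2 = -(-251)*2*t/2 = -(-251)*t = 251*t)
a(T) = -120 - T² - 97*T (a(T) = -120 - (T² + 97*T) = -120 + (-T² - 97*T) = -120 - T² - 97*T)
(F(132) + a(437))/(466527 - 145541) = (251*132 + (-120 - 1*437² - 97*437))/(466527 - 145541) = (33132 + (-120 - 1*190969 - 42389))/320986 = (33132 + (-120 - 190969 - 42389))*(1/320986) = (33132 - 233478)*(1/320986) = -200346*1/320986 = -100173/160493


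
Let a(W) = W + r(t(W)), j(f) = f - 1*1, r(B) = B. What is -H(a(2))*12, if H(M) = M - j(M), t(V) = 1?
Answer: -12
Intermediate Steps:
j(f) = -1 + f (j(f) = f - 1 = -1 + f)
a(W) = 1 + W (a(W) = W + 1 = 1 + W)
H(M) = 1 (H(M) = M - (-1 + M) = M + (1 - M) = 1)
-H(a(2))*12 = -12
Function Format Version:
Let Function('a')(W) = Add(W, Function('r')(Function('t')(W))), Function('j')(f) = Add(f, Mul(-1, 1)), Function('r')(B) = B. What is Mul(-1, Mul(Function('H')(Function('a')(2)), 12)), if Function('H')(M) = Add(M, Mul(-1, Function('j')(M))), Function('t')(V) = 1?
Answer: -12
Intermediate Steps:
Function('j')(f) = Add(-1, f) (Function('j')(f) = Add(f, -1) = Add(-1, f))
Function('a')(W) = Add(1, W) (Function('a')(W) = Add(W, 1) = Add(1, W))
Function('H')(M) = 1 (Function('H')(M) = Add(M, Mul(-1, Add(-1, M))) = Add(M, Add(1, Mul(-1, M))) = 1)
Mul(-1, Mul(Function('H')(Function('a')(2)), 12)) = Mul(-1, Mul(1, 12)) = Mul(-1, 12) = -12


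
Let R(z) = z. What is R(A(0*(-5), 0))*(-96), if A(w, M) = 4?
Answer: -384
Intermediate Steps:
R(A(0*(-5), 0))*(-96) = 4*(-96) = -384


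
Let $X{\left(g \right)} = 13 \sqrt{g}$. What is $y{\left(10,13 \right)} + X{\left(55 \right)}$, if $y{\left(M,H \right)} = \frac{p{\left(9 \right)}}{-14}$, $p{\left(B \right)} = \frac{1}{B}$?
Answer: $- \frac{1}{126} + 13 \sqrt{55} \approx 96.403$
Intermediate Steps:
$y{\left(M,H \right)} = - \frac{1}{126}$ ($y{\left(M,H \right)} = \frac{1}{9 \left(-14\right)} = \frac{1}{9} \left(- \frac{1}{14}\right) = - \frac{1}{126}$)
$y{\left(10,13 \right)} + X{\left(55 \right)} = - \frac{1}{126} + 13 \sqrt{55}$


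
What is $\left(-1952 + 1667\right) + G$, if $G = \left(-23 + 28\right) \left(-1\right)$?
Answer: $-290$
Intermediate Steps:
$G = -5$ ($G = 5 \left(-1\right) = -5$)
$\left(-1952 + 1667\right) + G = \left(-1952 + 1667\right) - 5 = -285 - 5 = -290$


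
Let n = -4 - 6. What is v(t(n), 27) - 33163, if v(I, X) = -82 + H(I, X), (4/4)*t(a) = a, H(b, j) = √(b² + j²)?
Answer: -33245 + √829 ≈ -33216.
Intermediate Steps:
n = -10
t(a) = a
v(I, X) = -82 + √(I² + X²)
v(t(n), 27) - 33163 = (-82 + √((-10)² + 27²)) - 33163 = (-82 + √(100 + 729)) - 33163 = (-82 + √829) - 33163 = -33245 + √829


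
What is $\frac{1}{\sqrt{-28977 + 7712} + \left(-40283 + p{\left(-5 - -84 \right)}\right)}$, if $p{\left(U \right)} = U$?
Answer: $- \frac{40204}{1616382881} - \frac{i \sqrt{21265}}{1616382881} \approx -2.4873 \cdot 10^{-5} - 9.0217 \cdot 10^{-8} i$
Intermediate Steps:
$\frac{1}{\sqrt{-28977 + 7712} + \left(-40283 + p{\left(-5 - -84 \right)}\right)} = \frac{1}{\sqrt{-28977 + 7712} - 40204} = \frac{1}{\sqrt{-21265} + \left(-40283 + \left(-5 + 84\right)\right)} = \frac{1}{i \sqrt{21265} + \left(-40283 + 79\right)} = \frac{1}{i \sqrt{21265} - 40204} = \frac{1}{-40204 + i \sqrt{21265}}$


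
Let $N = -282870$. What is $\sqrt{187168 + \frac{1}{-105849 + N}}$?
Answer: $\frac{\sqrt{349154881639009}}{43191} \approx 432.63$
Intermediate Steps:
$\sqrt{187168 + \frac{1}{-105849 + N}} = \sqrt{187168 + \frac{1}{-105849 - 282870}} = \sqrt{187168 + \frac{1}{-388719}} = \sqrt{187168 - \frac{1}{388719}} = \sqrt{\frac{72755757791}{388719}} = \frac{\sqrt{349154881639009}}{43191}$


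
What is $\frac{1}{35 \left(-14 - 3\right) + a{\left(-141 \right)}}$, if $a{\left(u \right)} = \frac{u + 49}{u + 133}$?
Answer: $- \frac{2}{1167} \approx -0.0017138$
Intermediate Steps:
$a{\left(u \right)} = \frac{49 + u}{133 + u}$
$\frac{1}{35 \left(-14 - 3\right) + a{\left(-141 \right)}} = \frac{1}{35 \left(-14 - 3\right) + \frac{49 - 141}{133 - 141}} = \frac{1}{35 \left(-17\right) + \frac{1}{-8} \left(-92\right)} = \frac{1}{-595 - - \frac{23}{2}} = \frac{1}{-595 + \frac{23}{2}} = \frac{1}{- \frac{1167}{2}} = - \frac{2}{1167}$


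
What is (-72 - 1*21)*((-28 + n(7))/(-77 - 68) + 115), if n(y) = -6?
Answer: -1553937/145 ≈ -10717.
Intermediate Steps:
(-72 - 1*21)*((-28 + n(7))/(-77 - 68) + 115) = (-72 - 1*21)*((-28 - 6)/(-77 - 68) + 115) = (-72 - 21)*(-34/(-145) + 115) = -93*(-34*(-1/145) + 115) = -93*(34/145 + 115) = -93*16709/145 = -1553937/145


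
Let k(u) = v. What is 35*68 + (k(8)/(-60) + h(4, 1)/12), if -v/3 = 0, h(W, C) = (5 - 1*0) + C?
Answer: 4761/2 ≈ 2380.5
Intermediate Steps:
h(W, C) = 5 + C (h(W, C) = (5 + 0) + C = 5 + C)
v = 0 (v = -3*0 = 0)
k(u) = 0
35*68 + (k(8)/(-60) + h(4, 1)/12) = 35*68 + (0/(-60) + (5 + 1)/12) = 2380 + (0*(-1/60) + 6*(1/12)) = 2380 + (0 + ½) = 2380 + ½ = 4761/2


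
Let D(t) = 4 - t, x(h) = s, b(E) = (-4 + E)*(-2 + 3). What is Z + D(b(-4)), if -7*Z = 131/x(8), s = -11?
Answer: 1055/77 ≈ 13.701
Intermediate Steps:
b(E) = -4 + E (b(E) = (-4 + E)*1 = -4 + E)
x(h) = -11
Z = 131/77 (Z = -131/(7*(-11)) = -131*(-1)/(7*11) = -1/7*(-131/11) = 131/77 ≈ 1.7013)
Z + D(b(-4)) = 131/77 + (4 - (-4 - 4)) = 131/77 + (4 - 1*(-8)) = 131/77 + (4 + 8) = 131/77 + 12 = 1055/77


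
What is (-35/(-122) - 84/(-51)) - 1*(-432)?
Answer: 899979/2074 ≈ 433.93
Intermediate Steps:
(-35/(-122) - 84/(-51)) - 1*(-432) = (-35*(-1/122) - 84*(-1/51)) + 432 = (35/122 + 28/17) + 432 = 4011/2074 + 432 = 899979/2074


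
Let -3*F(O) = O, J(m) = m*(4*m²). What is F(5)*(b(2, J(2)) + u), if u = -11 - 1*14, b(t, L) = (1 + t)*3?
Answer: 80/3 ≈ 26.667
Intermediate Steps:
J(m) = 4*m³
b(t, L) = 3 + 3*t
u = -25 (u = -11 - 14 = -25)
F(O) = -O/3
F(5)*(b(2, J(2)) + u) = (-⅓*5)*((3 + 3*2) - 25) = -5*((3 + 6) - 25)/3 = -5*(9 - 25)/3 = -5/3*(-16) = 80/3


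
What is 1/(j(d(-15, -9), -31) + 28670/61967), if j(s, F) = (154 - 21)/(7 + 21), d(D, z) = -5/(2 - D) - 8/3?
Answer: 247868/1292053 ≈ 0.19184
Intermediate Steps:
d(D, z) = -8/3 - 5/(2 - D) (d(D, z) = -5/(2 - D) - 8*1/3 = -5/(2 - D) - 8/3 = -8/3 - 5/(2 - D))
j(s, F) = 19/4 (j(s, F) = 133/28 = 133*(1/28) = 19/4)
1/(j(d(-15, -9), -31) + 28670/61967) = 1/(19/4 + 28670/61967) = 1/(1292053/247868) = 247868/1292053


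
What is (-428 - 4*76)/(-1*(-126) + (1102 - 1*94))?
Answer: -122/189 ≈ -0.64550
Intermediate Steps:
(-428 - 4*76)/(-1*(-126) + (1102 - 1*94)) = (-428 - 304)/(126 + (1102 - 94)) = -732/(126 + 1008) = -732/1134 = -732*1/1134 = -122/189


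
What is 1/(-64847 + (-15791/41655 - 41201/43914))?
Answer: -609745890/39540994953373 ≈ -1.5421e-5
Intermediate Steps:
1/(-64847 + (-15791/41655 - 41201/43914)) = 1/(-64847 - 803224543/609745890) = 1/(-39540994953373/609745890) = -609745890/39540994953373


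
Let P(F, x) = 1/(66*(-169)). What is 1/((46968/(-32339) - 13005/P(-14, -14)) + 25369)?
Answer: 32339/4691843585153 ≈ 6.8926e-9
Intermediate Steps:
P(F, x) = -1/11154 (P(F, x) = (1/66)*(-1/169) = -1/11154)
1/((46968/(-32339) - 13005/P(-14, -14)) + 25369) = 1/((46968/(-32339) - 13005/(-1/11154)) + 25369) = 1/((46968*(-1/32339) - 13005*(-11154)) + 25369) = 1/((-46968/32339 + 145057770) + 25369) = 1/(4691023177062/32339 + 25369) = 1/(4691843585153/32339) = 32339/4691843585153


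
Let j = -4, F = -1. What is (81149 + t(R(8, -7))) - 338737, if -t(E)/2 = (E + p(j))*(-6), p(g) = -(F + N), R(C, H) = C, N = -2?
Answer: -257456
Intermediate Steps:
p(g) = 3 (p(g) = -(-1 - 2) = -1*(-3) = 3)
t(E) = 36 + 12*E (t(E) = -2*(E + 3)*(-6) = -2*(3 + E)*(-6) = -2*(-18 - 6*E) = 36 + 12*E)
(81149 + t(R(8, -7))) - 338737 = (81149 + (36 + 12*8)) - 338737 = (81149 + (36 + 96)) - 338737 = (81149 + 132) - 338737 = 81281 - 338737 = -257456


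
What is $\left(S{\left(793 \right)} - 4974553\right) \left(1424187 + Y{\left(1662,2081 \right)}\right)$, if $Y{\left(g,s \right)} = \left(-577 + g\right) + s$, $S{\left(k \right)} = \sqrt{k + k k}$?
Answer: $-7100443148209 + 1427353 \sqrt{629642} \approx -7.0993 \cdot 10^{12}$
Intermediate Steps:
$S{\left(k \right)} = \sqrt{k + k^{2}}$
$Y{\left(g,s \right)} = -577 + g + s$
$\left(S{\left(793 \right)} - 4974553\right) \left(1424187 + Y{\left(1662,2081 \right)}\right) = \left(\sqrt{793 \left(1 + 793\right)} - 4974553\right) \left(1424187 + \left(-577 + 1662 + 2081\right)\right) = \left(\sqrt{793 \cdot 794} - 4974553\right) \left(1424187 + 3166\right) = \left(\sqrt{629642} - 4974553\right) 1427353 = \left(-4974553 + \sqrt{629642}\right) 1427353 = -7100443148209 + 1427353 \sqrt{629642}$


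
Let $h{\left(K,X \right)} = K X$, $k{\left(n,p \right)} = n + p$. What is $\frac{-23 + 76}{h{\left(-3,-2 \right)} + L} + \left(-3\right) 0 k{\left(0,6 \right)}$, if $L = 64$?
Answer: $\frac{53}{70} \approx 0.75714$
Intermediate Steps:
$\frac{-23 + 76}{h{\left(-3,-2 \right)} + L} + \left(-3\right) 0 k{\left(0,6 \right)} = \frac{-23 + 76}{\left(-3\right) \left(-2\right) + 64} + \left(-3\right) 0 \left(0 + 6\right) = \frac{53}{6 + 64} + 0 \cdot 6 = \frac{53}{70} + 0 = \frac{53}{70}$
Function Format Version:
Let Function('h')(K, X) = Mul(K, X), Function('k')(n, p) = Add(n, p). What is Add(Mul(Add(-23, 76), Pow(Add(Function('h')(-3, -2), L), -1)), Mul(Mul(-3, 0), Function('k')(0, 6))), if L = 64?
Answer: Rational(53, 70) ≈ 0.75714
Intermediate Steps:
Add(Mul(Add(-23, 76), Pow(Add(Function('h')(-3, -2), L), -1)), Mul(Mul(-3, 0), Function('k')(0, 6))) = Add(Mul(Add(-23, 76), Pow(Add(Mul(-3, -2), 64), -1)), Mul(Mul(-3, 0), Add(0, 6))) = Add(Mul(53, Pow(Add(6, 64), -1)), Mul(0, 6)) = Add(Mul(53, Pow(70, -1)), 0) = Add(Mul(53, Rational(1, 70)), 0) = Add(Rational(53, 70), 0) = Rational(53, 70)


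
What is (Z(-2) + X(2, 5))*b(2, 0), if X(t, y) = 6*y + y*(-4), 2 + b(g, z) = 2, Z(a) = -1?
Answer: 0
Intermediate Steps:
b(g, z) = 0 (b(g, z) = -2 + 2 = 0)
X(t, y) = 2*y (X(t, y) = 6*y - 4*y = 2*y)
(Z(-2) + X(2, 5))*b(2, 0) = (-1 + 2*5)*0 = (-1 + 10)*0 = 9*0 = 0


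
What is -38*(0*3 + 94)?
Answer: -3572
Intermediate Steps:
-38*(0*3 + 94) = -38*(0 + 94) = -38*94 = -3572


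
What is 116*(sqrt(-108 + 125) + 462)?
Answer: 53592 + 116*sqrt(17) ≈ 54070.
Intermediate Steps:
116*(sqrt(-108 + 125) + 462) = 116*(sqrt(17) + 462) = 116*(462 + sqrt(17)) = 53592 + 116*sqrt(17)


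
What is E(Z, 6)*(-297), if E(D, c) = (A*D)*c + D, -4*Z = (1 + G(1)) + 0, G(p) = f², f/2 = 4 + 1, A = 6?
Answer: 1109889/4 ≈ 2.7747e+5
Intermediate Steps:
f = 10 (f = 2*(4 + 1) = 2*5 = 10)
G(p) = 100 (G(p) = 10² = 100)
Z = -101/4 (Z = -((1 + 100) + 0)/4 = -(101 + 0)/4 = -¼*101 = -101/4 ≈ -25.250)
E(D, c) = D + 6*D*c (E(D, c) = (6*D)*c + D = 6*D*c + D = D + 6*D*c)
E(Z, 6)*(-297) = -101*(1 + 6*6)/4*(-297) = -101*(1 + 36)/4*(-297) = -101/4*37*(-297) = -3737/4*(-297) = 1109889/4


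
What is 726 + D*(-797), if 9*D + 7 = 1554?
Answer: -1226425/9 ≈ -1.3627e+5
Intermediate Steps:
D = 1547/9 (D = -7/9 + (⅑)*1554 = -7/9 + 518/3 = 1547/9 ≈ 171.89)
726 + D*(-797) = 726 + (1547/9)*(-797) = 726 - 1232959/9 = -1226425/9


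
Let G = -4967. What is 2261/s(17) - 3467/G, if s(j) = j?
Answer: 664078/4967 ≈ 133.70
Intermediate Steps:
2261/s(17) - 3467/G = 2261/17 - 3467/(-4967) = 2261*(1/17) - 3467*(-1/4967) = 133 + 3467/4967 = 664078/4967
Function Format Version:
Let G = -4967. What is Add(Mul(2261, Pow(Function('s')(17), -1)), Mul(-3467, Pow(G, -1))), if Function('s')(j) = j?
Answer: Rational(664078, 4967) ≈ 133.70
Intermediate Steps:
Add(Mul(2261, Pow(Function('s')(17), -1)), Mul(-3467, Pow(G, -1))) = Add(Mul(2261, Pow(17, -1)), Mul(-3467, Pow(-4967, -1))) = Add(Mul(2261, Rational(1, 17)), Mul(-3467, Rational(-1, 4967))) = Add(133, Rational(3467, 4967)) = Rational(664078, 4967)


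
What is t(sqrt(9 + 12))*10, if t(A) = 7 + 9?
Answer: 160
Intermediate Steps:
t(A) = 16
t(sqrt(9 + 12))*10 = 16*10 = 160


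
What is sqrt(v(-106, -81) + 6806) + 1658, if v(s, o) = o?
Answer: 1658 + 5*sqrt(269) ≈ 1740.0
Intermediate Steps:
sqrt(v(-106, -81) + 6806) + 1658 = sqrt(-81 + 6806) + 1658 = sqrt(6725) + 1658 = 5*sqrt(269) + 1658 = 1658 + 5*sqrt(269)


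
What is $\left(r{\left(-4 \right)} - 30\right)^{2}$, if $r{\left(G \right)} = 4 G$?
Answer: $2116$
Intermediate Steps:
$\left(r{\left(-4 \right)} - 30\right)^{2} = \left(4 \left(-4\right) - 30\right)^{2} = \left(-16 - 30\right)^{2} = \left(-46\right)^{2} = 2116$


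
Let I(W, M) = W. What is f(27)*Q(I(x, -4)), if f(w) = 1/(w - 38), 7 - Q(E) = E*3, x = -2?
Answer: -13/11 ≈ -1.1818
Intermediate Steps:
Q(E) = 7 - 3*E (Q(E) = 7 - E*3 = 7 - 3*E)
f(w) = 1/(-38 + w)
f(27)*Q(I(x, -4)) = (7 - 3*(-2))/(-38 + 27) = (7 + 6)/(-11) = -1/11*13 = -13/11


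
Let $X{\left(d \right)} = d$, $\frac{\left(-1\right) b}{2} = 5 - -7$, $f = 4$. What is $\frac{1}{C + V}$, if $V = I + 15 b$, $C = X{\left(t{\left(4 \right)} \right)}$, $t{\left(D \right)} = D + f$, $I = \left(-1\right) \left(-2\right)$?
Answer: $- \frac{1}{350} \approx -0.0028571$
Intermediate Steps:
$I = 2$
$b = -24$ ($b = - 2 \left(5 - -7\right) = - 2 \left(5 + 7\right) = \left(-2\right) 12 = -24$)
$t{\left(D \right)} = 4 + D$ ($t{\left(D \right)} = D + 4 = 4 + D$)
$C = 8$ ($C = 4 + 4 = 8$)
$V = -358$ ($V = 2 + 15 \left(-24\right) = 2 - 360 = -358$)
$\frac{1}{C + V} = \frac{1}{8 - 358} = \frac{1}{-350} = - \frac{1}{350}$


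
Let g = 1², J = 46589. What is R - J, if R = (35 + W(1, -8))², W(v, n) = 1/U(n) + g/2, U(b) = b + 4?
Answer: -725543/16 ≈ -45346.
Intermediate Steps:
U(b) = 4 + b
g = 1
W(v, n) = ½ + 1/(4 + n) (W(v, n) = 1/(4 + n) + 1/2 = 1/(4 + n) + 1*(½) = 1/(4 + n) + ½ = ½ + 1/(4 + n))
R = 19881/16 (R = (35 + (6 - 8)/(2*(4 - 8)))² = (35 + (½)*(-2)/(-4))² = (35 + (½)*(-¼)*(-2))² = (35 + ¼)² = (141/4)² = 19881/16 ≈ 1242.6)
R - J = 19881/16 - 1*46589 = 19881/16 - 46589 = -725543/16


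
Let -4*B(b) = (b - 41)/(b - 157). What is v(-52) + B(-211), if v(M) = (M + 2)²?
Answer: 919937/368 ≈ 2499.8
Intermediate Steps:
v(M) = (2 + M)²
B(b) = -(-41 + b)/(4*(-157 + b)) (B(b) = -(b - 41)/(4*(b - 157)) = -(-41 + b)/(4*(-157 + b)))
v(-52) + B(-211) = (2 - 52)² + (41 - 1*(-211))/(4*(-157 - 211)) = (-50)² + (¼)*(41 + 211)/(-368) = 2500 + (¼)*(-1/368)*252 = 2500 - 63/368 = 919937/368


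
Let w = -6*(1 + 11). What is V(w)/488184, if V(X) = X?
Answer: -3/20341 ≈ -0.00014749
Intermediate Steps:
w = -72 (w = -6*12 = -72)
V(w)/488184 = -72/488184 = -72*1/488184 = -3/20341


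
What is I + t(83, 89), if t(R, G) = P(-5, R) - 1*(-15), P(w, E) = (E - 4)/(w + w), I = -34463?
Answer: -344559/10 ≈ -34456.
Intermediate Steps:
P(w, E) = (-4 + E)/(2*w) (P(w, E) = (-4 + E)/((2*w)) = (-4 + E)*(1/(2*w)) = (-4 + E)/(2*w))
t(R, G) = 77/5 - R/10 (t(R, G) = (½)*(-4 + R)/(-5) - 1*(-15) = (½)*(-⅕)*(-4 + R) + 15 = (⅖ - R/10) + 15 = 77/5 - R/10)
I + t(83, 89) = -34463 + (77/5 - ⅒*83) = -34463 + (77/5 - 83/10) = -34463 + 71/10 = -344559/10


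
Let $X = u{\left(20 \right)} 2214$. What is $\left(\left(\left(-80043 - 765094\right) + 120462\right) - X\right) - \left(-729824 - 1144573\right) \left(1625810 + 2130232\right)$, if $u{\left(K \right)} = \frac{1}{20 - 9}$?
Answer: $\frac{77443444449775}{11} \approx 7.0403 \cdot 10^{12}$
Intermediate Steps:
$u{\left(K \right)} = \frac{1}{11}$
$X = \frac{2214}{11}$ ($X = \frac{1}{11} \cdot 2214 = \frac{2214}{11} \approx 201.27$)
$\left(\left(\left(-80043 - 765094\right) + 120462\right) - X\right) - \left(-729824 - 1144573\right) \left(1625810 + 2130232\right) = \left(\left(\left(-80043 - 765094\right) + 120462\right) - \frac{2214}{11}\right) - \left(-729824 - 1144573\right) \left(1625810 + 2130232\right) = \left(\left(-845137 + 120462\right) - \frac{2214}{11}\right) - \left(-1874397\right) 3756042 = \left(-724675 - \frac{2214}{11}\right) - -7040313856674 = - \frac{7973639}{11} + 7040313856674 = \frac{77443444449775}{11}$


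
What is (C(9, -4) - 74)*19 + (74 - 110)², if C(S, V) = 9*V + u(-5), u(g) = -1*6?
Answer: -908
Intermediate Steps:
u(g) = -6
C(S, V) = -6 + 9*V (C(S, V) = 9*V - 6 = -6 + 9*V)
(C(9, -4) - 74)*19 + (74 - 110)² = ((-6 + 9*(-4)) - 74)*19 + (74 - 110)² = ((-6 - 36) - 74)*19 + (-36)² = (-42 - 74)*19 + 1296 = -116*19 + 1296 = -2204 + 1296 = -908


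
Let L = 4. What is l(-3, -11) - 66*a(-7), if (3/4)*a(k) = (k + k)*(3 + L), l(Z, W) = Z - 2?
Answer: 8619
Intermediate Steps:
l(Z, W) = -2 + Z
a(k) = 56*k/3 (a(k) = 4*((k + k)*(3 + 4))/3 = 4*((2*k)*7)/3 = 4*(14*k)/3 = 56*k/3)
l(-3, -11) - 66*a(-7) = (-2 - 3) - 1232*(-7) = -5 - 66*(-392/3) = -5 + 8624 = 8619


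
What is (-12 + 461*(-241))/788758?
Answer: -111113/788758 ≈ -0.14087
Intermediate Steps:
(-12 + 461*(-241))/788758 = (-12 - 111101)*(1/788758) = -111113*1/788758 = -111113/788758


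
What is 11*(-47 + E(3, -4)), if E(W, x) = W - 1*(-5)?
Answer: -429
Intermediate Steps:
E(W, x) = 5 + W (E(W, x) = W + 5 = 5 + W)
11*(-47 + E(3, -4)) = 11*(-47 + (5 + 3)) = 11*(-47 + 8) = 11*(-39) = -429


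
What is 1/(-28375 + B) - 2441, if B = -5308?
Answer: -82220204/33683 ≈ -2441.0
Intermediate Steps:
1/(-28375 + B) - 2441 = 1/(-28375 - 5308) - 2441 = 1/(-33683) - 2441 = -1/33683 - 2441 = -82220204/33683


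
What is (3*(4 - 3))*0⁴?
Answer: 0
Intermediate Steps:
(3*(4 - 3))*0⁴ = (3*1)*0 = 3*0 = 0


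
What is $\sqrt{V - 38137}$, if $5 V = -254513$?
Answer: $\frac{i \sqrt{2225990}}{5} \approx 298.4 i$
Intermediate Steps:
$V = - \frac{254513}{5}$ ($V = \frac{1}{5} \left(-254513\right) = - \frac{254513}{5} \approx -50903.0$)
$\sqrt{V - 38137} = \sqrt{- \frac{254513}{5} - 38137} = \sqrt{- \frac{445198}{5}} = \frac{i \sqrt{2225990}}{5}$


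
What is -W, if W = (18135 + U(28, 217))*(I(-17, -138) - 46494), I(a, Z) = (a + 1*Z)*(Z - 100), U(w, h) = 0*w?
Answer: 174168540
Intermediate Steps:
U(w, h) = 0
I(a, Z) = (-100 + Z)*(Z + a) (I(a, Z) = (a + Z)*(-100 + Z) = (Z + a)*(-100 + Z) = (-100 + Z)*(Z + a))
W = -174168540 (W = (18135 + 0)*(((-138)² - 100*(-138) - 100*(-17) - 138*(-17)) - 46494) = 18135*((19044 + 13800 + 1700 + 2346) - 46494) = 18135*(36890 - 46494) = 18135*(-9604) = -174168540)
-W = -1*(-174168540) = 174168540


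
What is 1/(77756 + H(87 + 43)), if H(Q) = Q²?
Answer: 1/94656 ≈ 1.0565e-5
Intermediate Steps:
1/(77756 + H(87 + 43)) = 1/(77756 + (87 + 43)²) = 1/(77756 + 130²) = 1/(77756 + 16900) = 1/94656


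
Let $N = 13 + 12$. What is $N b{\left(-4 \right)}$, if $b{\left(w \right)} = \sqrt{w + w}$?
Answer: $50 i \sqrt{2} \approx 70.711 i$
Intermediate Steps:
$b{\left(w \right)} = \sqrt{2} \sqrt{w}$ ($b{\left(w \right)} = \sqrt{2 w} = \sqrt{2} \sqrt{w}$)
$N = 25$
$N b{\left(-4 \right)} = 25 \sqrt{2} \sqrt{-4} = 25 \sqrt{2} \cdot 2 i = 25 \cdot 2 i \sqrt{2} = 50 i \sqrt{2}$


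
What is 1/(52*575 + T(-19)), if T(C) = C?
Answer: 1/29881 ≈ 3.3466e-5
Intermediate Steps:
1/(52*575 + T(-19)) = 1/(52*575 - 19) = 1/(29900 - 19) = 1/29881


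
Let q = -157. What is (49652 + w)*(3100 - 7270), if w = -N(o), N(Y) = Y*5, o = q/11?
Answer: -2280810690/11 ≈ -2.0735e+8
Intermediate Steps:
o = -157/11 ≈ -14.273
N(Y) = 5*Y
w = 785/11 (w = -5*(-157)/11 = -1*(-785/11) = 785/11 ≈ 71.364)
(49652 + w)*(3100 - 7270) = (49652 + 785/11)*(3100 - 7270) = (546957/11)*(-4170) = -2280810690/11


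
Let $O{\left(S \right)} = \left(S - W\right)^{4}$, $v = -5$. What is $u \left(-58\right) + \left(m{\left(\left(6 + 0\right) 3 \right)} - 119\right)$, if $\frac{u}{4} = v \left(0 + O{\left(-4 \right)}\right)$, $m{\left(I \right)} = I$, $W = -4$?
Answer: $-101$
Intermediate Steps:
$O{\left(S \right)} = \left(4 + S\right)^{4}$ ($O{\left(S \right)} = \left(S - -4\right)^{4} = \left(S + 4\right)^{4} = \left(4 + S\right)^{4}$)
$u = 0$ ($u = 4 \left(- 5 \left(0 + \left(4 - 4\right)^{4}\right)\right) = 4 \left(- 5 \left(0 + 0^{4}\right)\right) = 4 \left(- 5 \left(0 + 0\right)\right) = 4 \left(\left(-5\right) 0\right) = 4 \cdot 0 = 0$)
$u \left(-58\right) + \left(m{\left(\left(6 + 0\right) 3 \right)} - 119\right) = 0 \left(-58\right) - \left(119 - \left(6 + 0\right) 3\right) = 0 + \left(6 \cdot 3 - 119\right) = 0 + \left(18 - 119\right) = 0 - 101 = -101$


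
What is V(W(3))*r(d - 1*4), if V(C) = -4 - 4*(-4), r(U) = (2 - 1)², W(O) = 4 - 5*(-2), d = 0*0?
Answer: 12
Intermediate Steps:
d = 0
W(O) = 14 (W(O) = 4 + 10 = 14)
r(U) = 1 (r(U) = 1² = 1)
V(C) = 12 (V(C) = -4 + 16 = 12)
V(W(3))*r(d - 1*4) = 12*1 = 12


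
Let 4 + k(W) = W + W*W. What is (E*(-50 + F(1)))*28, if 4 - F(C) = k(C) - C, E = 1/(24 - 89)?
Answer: 1204/65 ≈ 18.523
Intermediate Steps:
k(W) = -4 + W + W² (k(W) = -4 + (W + W*W) = -4 + (W + W²) = -4 + W + W²)
E = -1/65 (E = 1/(-65) = -1/65 ≈ -0.015385)
F(C) = 8 - C² (F(C) = 4 - ((-4 + C + C²) - C) = 4 - (-4 + C²) = 4 + (4 - C²) = 8 - C²)
(E*(-50 + F(1)))*28 = -(-50 + (8 - 1*1²))/65*28 = -(-50 + (8 - 1*1))/65*28 = -(-50 + (8 - 1))/65*28 = -(-50 + 7)/65*28 = -1/65*(-43)*28 = (43/65)*28 = 1204/65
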